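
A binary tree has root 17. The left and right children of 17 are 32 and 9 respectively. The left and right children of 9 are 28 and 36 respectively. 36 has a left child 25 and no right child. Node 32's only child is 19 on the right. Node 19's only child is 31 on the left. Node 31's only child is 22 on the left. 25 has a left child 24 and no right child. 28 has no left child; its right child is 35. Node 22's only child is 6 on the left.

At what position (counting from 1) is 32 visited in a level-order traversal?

Level-order visits nodes level by level from the root, left to right within each level.
Level 0: 17
Level 1: 32, 9
Level 2: 19, 28, 36
Level 3: 31, 35, 25
Level 4: 22, 24
Level 5: 6
Full level-order sequence: 17, 32, 9, 19, 28, 36, 31, 35, 25, 22, 24, 6.

2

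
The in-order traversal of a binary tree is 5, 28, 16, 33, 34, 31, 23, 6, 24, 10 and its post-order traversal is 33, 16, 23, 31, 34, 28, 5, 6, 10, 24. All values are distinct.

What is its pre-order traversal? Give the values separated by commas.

The last element of post-order is the root; it splits in-order into left and right subtrees.
Root 24: left subtree has 8 nodes {5, 28, 16, 33, 34, 31, 23, 6}, right has 1 {10}.
  Root 6: left subtree has 7 nodes {5, 28, 16, 33, 34, 31, 23}, right has 0 { }.
    Root 5: left subtree has 0 nodes { }, right has 6 {28, 16, 33, 34, 31, 23}.
      Root 28: left subtree has 0 nodes { }, right has 5 {16, 33, 34, 31, 23}.
        Root 34: left subtree has 2 nodes {16, 33}, right has 2 {31, 23}.
          Root 16: left subtree has 0 nodes { }, right has 1 {33}.
          Root 31: left subtree has 0 nodes { }, right has 1 {23}.

24, 6, 5, 28, 34, 16, 33, 31, 23, 10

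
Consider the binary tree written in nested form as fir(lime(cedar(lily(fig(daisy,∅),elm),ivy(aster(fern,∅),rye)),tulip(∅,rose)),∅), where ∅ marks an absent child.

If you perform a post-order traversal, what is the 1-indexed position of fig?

2

Post-order visits the left subtree, then the right subtree, then the node.
At fir: go left to lime.
  At lime: go left to cedar.
    At cedar: go left to lily.
      At lily: go left to fig.
        At fig: go left to daisy.
          daisy is a leaf — visit daisy.
        At fig: no right child.
        Visit fig.
      At lily: go right to elm.
        elm is a leaf — visit elm.
      Visit lily.
    At cedar: go right to ivy.
      At ivy: go left to aster.
        At aster: go left to fern.
          fern is a leaf — visit fern.
        At aster: no right child.
        Visit aster.
      At ivy: go right to rye.
        rye is a leaf — visit rye.
      Visit ivy.
    Visit cedar.
  At lime: go right to tulip.
    At tulip: no left child.
    At tulip: go right to rose.
      rose is a leaf — visit rose.
    Visit tulip.
  Visit lime.
At fir: no right child.
Visit fir.
Full post-order sequence: daisy, fig, elm, lily, fern, aster, rye, ivy, cedar, rose, tulip, lime, fir.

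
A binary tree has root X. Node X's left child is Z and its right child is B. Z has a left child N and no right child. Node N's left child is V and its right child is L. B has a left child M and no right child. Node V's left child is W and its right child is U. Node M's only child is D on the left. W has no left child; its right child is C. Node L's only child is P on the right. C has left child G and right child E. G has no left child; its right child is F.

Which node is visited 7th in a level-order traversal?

Level-order visits nodes level by level from the root, left to right within each level.
Level 0: X
Level 1: Z, B
Level 2: N, M
Level 3: V, L, D
Level 4: W, U, P
Level 5: C
Level 6: G, E
Level 7: F
Full level-order sequence: X, Z, B, N, M, V, L, D, W, U, P, C, G, E, F.

L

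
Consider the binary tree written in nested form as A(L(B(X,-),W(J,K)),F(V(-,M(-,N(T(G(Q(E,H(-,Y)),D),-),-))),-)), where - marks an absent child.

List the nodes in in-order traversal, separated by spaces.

In-order visits the left subtree, then the node, then the right subtree.
At A: go left to L.
  At L: go left to B.
    At B: go left to X.
      X is a leaf — visit X.
    Visit B.
    At B: no right child.
  Visit L.
  At L: go right to W.
    At W: go left to J.
      J is a leaf — visit J.
    Visit W.
    At W: go right to K.
      K is a leaf — visit K.
Visit A.
At A: go right to F.
  At F: go left to V.
    At V: no left child.
    Visit V.
    At V: go right to M.
      At M: no left child.
      Visit M.
      At M: go right to N.
        At N: go left to T.
          At T: go left to G.
            At G: go left to Q.
              At Q: go left to E.
                E is a leaf — visit E.
              Visit Q.
              At Q: go right to H.
                At H: no left child.
                Visit H.
                At H: go right to Y.
                  Y is a leaf — visit Y.
            Visit G.
            At G: go right to D.
              D is a leaf — visit D.
          Visit T.
          At T: no right child.
        Visit N.
        At N: no right child.
  Visit F.
  At F: no right child.

X B L J W K A V M E Q H Y G D T N F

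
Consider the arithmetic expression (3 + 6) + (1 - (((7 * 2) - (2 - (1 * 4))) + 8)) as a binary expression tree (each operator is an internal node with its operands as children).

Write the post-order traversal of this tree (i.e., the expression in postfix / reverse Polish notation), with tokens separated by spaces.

Post-order on an expression tree gives postfix notation: for each operator, emit left operand, right operand, then the operator.

3 6 + 1 7 2 * 2 1 4 * - - 8 + - +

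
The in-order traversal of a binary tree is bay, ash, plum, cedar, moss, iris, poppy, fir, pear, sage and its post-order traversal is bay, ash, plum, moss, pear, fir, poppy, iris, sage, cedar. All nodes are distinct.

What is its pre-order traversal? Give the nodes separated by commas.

The last element of post-order is the root; it splits in-order into left and right subtrees.
Root cedar: left subtree has 3 nodes {bay, ash, plum}, right has 6 {moss, iris, poppy, fir, pear, sage}.
  Root plum: left subtree has 2 nodes {bay, ash}, right has 0 { }.
    Root ash: left subtree has 1 node {bay}, right has 0 { }.
  Root sage: left subtree has 5 nodes {moss, iris, poppy, fir, pear}, right has 0 { }.
    Root iris: left subtree has 1 node {moss}, right has 3 {poppy, fir, pear}.
      Root poppy: left subtree has 0 nodes { }, right has 2 {fir, pear}.
        Root fir: left subtree has 0 nodes { }, right has 1 {pear}.

cedar, plum, ash, bay, sage, iris, moss, poppy, fir, pear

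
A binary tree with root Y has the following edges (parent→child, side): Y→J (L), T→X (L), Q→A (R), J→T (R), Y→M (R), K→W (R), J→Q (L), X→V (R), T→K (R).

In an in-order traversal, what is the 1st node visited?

Q

In-order visits the left subtree, then the node, then the right subtree.
At Y: go left to J.
  At J: go left to Q.
    At Q: no left child.
    Visit Q.
    At Q: go right to A.
      A is a leaf — visit A.
  Visit J.
  At J: go right to T.
    At T: go left to X.
      At X: no left child.
      Visit X.
      At X: go right to V.
        V is a leaf — visit V.
    Visit T.
    At T: go right to K.
      At K: no left child.
      Visit K.
      At K: go right to W.
        W is a leaf — visit W.
Visit Y.
At Y: go right to M.
  M is a leaf — visit M.
Full in-order sequence: Q, A, J, X, V, T, K, W, Y, M.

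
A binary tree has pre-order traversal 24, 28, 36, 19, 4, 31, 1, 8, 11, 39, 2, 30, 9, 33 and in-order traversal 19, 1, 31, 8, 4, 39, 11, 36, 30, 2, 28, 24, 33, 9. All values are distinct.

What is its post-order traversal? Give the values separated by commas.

The first element of pre-order is the root; it splits in-order into left and right subtrees.
Root 24: left subtree has 11 nodes {19, 1, 31, 8, 4, 39, 11, 36, 30, 2, 28}, right has 2 {33, 9}.
  Root 28: left subtree has 10 nodes {19, 1, 31, 8, 4, 39, 11, 36, 30, 2}, right has 0 { }.
    Root 36: left subtree has 7 nodes {19, 1, 31, 8, 4, 39, 11}, right has 2 {30, 2}.
      Root 19: left subtree has 0 nodes { }, right has 6 {1, 31, 8, 4, 39, 11}.
        Root 4: left subtree has 3 nodes {1, 31, 8}, right has 2 {39, 11}.
          Root 31: left subtree has 1 node {1}, right has 1 {8}.
          Root 11: left subtree has 1 node {39}, right has 0 { }.
      Root 2: left subtree has 1 node {30}, right has 0 { }.
  Root 9: left subtree has 1 node {33}, right has 0 { }.

1, 8, 31, 39, 11, 4, 19, 30, 2, 36, 28, 33, 9, 24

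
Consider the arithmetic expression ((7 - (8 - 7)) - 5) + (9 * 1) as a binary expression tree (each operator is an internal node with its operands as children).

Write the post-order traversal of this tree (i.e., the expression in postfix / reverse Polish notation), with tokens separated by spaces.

7 8 7 - - 5 - 9 1 * +

Post-order on an expression tree gives postfix notation: for each operator, emit left operand, right operand, then the operator.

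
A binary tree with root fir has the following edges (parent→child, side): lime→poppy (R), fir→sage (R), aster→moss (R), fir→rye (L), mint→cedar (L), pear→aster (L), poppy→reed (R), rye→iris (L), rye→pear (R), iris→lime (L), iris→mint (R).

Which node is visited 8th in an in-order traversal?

In-order visits the left subtree, then the node, then the right subtree.
At fir: go left to rye.
  At rye: go left to iris.
    At iris: go left to lime.
      At lime: no left child.
      Visit lime.
      At lime: go right to poppy.
        At poppy: no left child.
        Visit poppy.
        At poppy: go right to reed.
          reed is a leaf — visit reed.
    Visit iris.
    At iris: go right to mint.
      At mint: go left to cedar.
        cedar is a leaf — visit cedar.
      Visit mint.
      At mint: no right child.
  Visit rye.
  At rye: go right to pear.
    At pear: go left to aster.
      At aster: no left child.
      Visit aster.
      At aster: go right to moss.
        moss is a leaf — visit moss.
    Visit pear.
    At pear: no right child.
Visit fir.
At fir: go right to sage.
  sage is a leaf — visit sage.
Full in-order sequence: lime, poppy, reed, iris, cedar, mint, rye, aster, moss, pear, fir, sage.

aster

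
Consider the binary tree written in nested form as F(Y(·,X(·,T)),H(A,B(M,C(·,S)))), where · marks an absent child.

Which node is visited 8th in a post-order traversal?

Post-order visits the left subtree, then the right subtree, then the node.
At F: go left to Y.
  At Y: no left child.
  At Y: go right to X.
    At X: no left child.
    At X: go right to T.
      T is a leaf — visit T.
    Visit X.
  Visit Y.
At F: go right to H.
  At H: go left to A.
    A is a leaf — visit A.
  At H: go right to B.
    At B: go left to M.
      M is a leaf — visit M.
    At B: go right to C.
      At C: no left child.
      At C: go right to S.
        S is a leaf — visit S.
      Visit C.
    Visit B.
  Visit H.
Visit F.
Full post-order sequence: T, X, Y, A, M, S, C, B, H, F.

B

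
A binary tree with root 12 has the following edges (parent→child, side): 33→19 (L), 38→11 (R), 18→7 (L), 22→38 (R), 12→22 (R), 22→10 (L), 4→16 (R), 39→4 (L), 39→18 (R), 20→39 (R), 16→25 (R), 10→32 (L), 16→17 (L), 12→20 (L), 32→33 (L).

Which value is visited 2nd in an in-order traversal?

4

In-order visits the left subtree, then the node, then the right subtree.
At 12: go left to 20.
  At 20: no left child.
  Visit 20.
  At 20: go right to 39.
    At 39: go left to 4.
      At 4: no left child.
      Visit 4.
      At 4: go right to 16.
        At 16: go left to 17.
          17 is a leaf — visit 17.
        Visit 16.
        At 16: go right to 25.
          25 is a leaf — visit 25.
    Visit 39.
    At 39: go right to 18.
      At 18: go left to 7.
        7 is a leaf — visit 7.
      Visit 18.
      At 18: no right child.
Visit 12.
At 12: go right to 22.
  At 22: go left to 10.
    At 10: go left to 32.
      At 32: go left to 33.
        At 33: go left to 19.
          19 is a leaf — visit 19.
        Visit 33.
        At 33: no right child.
      Visit 32.
      At 32: no right child.
    Visit 10.
    At 10: no right child.
  Visit 22.
  At 22: go right to 38.
    At 38: no left child.
    Visit 38.
    At 38: go right to 11.
      11 is a leaf — visit 11.
Full in-order sequence: 20, 4, 17, 16, 25, 39, 7, 18, 12, 19, 33, 32, 10, 22, 38, 11.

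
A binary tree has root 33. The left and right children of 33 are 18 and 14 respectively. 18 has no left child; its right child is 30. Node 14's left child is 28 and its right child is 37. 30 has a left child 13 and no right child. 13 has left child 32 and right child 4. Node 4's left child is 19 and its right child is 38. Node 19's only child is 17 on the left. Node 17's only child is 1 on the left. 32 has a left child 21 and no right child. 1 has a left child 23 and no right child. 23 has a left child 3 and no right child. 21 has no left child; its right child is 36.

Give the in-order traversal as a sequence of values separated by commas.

18, 21, 36, 32, 13, 3, 23, 1, 17, 19, 4, 38, 30, 33, 28, 14, 37

In-order visits the left subtree, then the node, then the right subtree.
At 33: go left to 18.
  At 18: no left child.
  Visit 18.
  At 18: go right to 30.
    At 30: go left to 13.
      At 13: go left to 32.
        At 32: go left to 21.
          At 21: no left child.
          Visit 21.
          At 21: go right to 36.
            36 is a leaf — visit 36.
        Visit 32.
        At 32: no right child.
      Visit 13.
      At 13: go right to 4.
        At 4: go left to 19.
          At 19: go left to 17.
            At 17: go left to 1.
              At 1: go left to 23.
                At 23: go left to 3.
                  3 is a leaf — visit 3.
                Visit 23.
                At 23: no right child.
              Visit 1.
              At 1: no right child.
            Visit 17.
            At 17: no right child.
          Visit 19.
          At 19: no right child.
        Visit 4.
        At 4: go right to 38.
          38 is a leaf — visit 38.
    Visit 30.
    At 30: no right child.
Visit 33.
At 33: go right to 14.
  At 14: go left to 28.
    28 is a leaf — visit 28.
  Visit 14.
  At 14: go right to 37.
    37 is a leaf — visit 37.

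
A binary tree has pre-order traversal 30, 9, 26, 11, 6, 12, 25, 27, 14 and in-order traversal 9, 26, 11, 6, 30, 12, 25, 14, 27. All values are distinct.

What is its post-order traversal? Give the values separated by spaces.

The first element of pre-order is the root; it splits in-order into left and right subtrees.
Root 30: left subtree has 4 nodes {9, 26, 11, 6}, right has 4 {12, 25, 14, 27}.
  Root 9: left subtree has 0 nodes { }, right has 3 {26, 11, 6}.
    Root 26: left subtree has 0 nodes { }, right has 2 {11, 6}.
      Root 11: left subtree has 0 nodes { }, right has 1 {6}.
  Root 12: left subtree has 0 nodes { }, right has 3 {25, 14, 27}.
    Root 25: left subtree has 0 nodes { }, right has 2 {14, 27}.
      Root 27: left subtree has 1 node {14}, right has 0 { }.

6 11 26 9 14 27 25 12 30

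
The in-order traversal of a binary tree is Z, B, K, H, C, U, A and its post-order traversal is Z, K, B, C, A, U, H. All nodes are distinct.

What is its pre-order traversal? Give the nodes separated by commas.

The last element of post-order is the root; it splits in-order into left and right subtrees.
Root H: left subtree has 3 nodes {Z, B, K}, right has 3 {C, U, A}.
  Root B: left subtree has 1 node {Z}, right has 1 {K}.
  Root U: left subtree has 1 node {C}, right has 1 {A}.

H, B, Z, K, U, C, A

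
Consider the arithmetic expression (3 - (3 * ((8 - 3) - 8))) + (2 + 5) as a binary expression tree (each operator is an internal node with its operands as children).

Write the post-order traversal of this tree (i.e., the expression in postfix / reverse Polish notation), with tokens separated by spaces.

Post-order on an expression tree gives postfix notation: for each operator, emit left operand, right operand, then the operator.

3 3 8 3 - 8 - * - 2 5 + +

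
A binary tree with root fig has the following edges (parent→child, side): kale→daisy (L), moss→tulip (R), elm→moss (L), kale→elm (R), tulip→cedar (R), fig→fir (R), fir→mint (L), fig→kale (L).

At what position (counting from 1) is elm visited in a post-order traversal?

Post-order visits the left subtree, then the right subtree, then the node.
At fig: go left to kale.
  At kale: go left to daisy.
    daisy is a leaf — visit daisy.
  At kale: go right to elm.
    At elm: go left to moss.
      At moss: no left child.
      At moss: go right to tulip.
        At tulip: no left child.
        At tulip: go right to cedar.
          cedar is a leaf — visit cedar.
        Visit tulip.
      Visit moss.
    At elm: no right child.
    Visit elm.
  Visit kale.
At fig: go right to fir.
  At fir: go left to mint.
    mint is a leaf — visit mint.
  At fir: no right child.
  Visit fir.
Visit fig.
Full post-order sequence: daisy, cedar, tulip, moss, elm, kale, mint, fir, fig.

5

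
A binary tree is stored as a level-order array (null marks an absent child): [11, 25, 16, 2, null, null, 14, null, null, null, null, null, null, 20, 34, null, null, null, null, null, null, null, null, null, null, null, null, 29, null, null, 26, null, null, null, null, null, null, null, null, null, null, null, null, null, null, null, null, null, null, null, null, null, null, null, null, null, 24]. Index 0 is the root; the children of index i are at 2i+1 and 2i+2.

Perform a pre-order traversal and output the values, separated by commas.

Pre-order visits the node, then its left subtree, then its right subtree.
Visit 11.
At 11: go left to 25.
  Visit 25.
  At 25: go left to 2.
    2 is a leaf — visit 2.
  At 25: no right child.
At 11: go right to 16.
  Visit 16.
  At 16: no left child.
  At 16: go right to 14.
    Visit 14.
    At 14: go left to 20.
      Visit 20.
      At 20: go left to 29.
        Visit 29.
        At 29: no left child.
        At 29: go right to 24.
          24 is a leaf — visit 24.
      At 20: no right child.
    At 14: go right to 34.
      Visit 34.
      At 34: no left child.
      At 34: go right to 26.
        26 is a leaf — visit 26.

11, 25, 2, 16, 14, 20, 29, 24, 34, 26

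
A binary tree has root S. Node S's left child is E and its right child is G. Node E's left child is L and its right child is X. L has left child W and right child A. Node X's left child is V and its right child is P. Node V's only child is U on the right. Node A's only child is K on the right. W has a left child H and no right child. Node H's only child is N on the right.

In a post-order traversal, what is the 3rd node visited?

Post-order visits the left subtree, then the right subtree, then the node.
At S: go left to E.
  At E: go left to L.
    At L: go left to W.
      At W: go left to H.
        At H: no left child.
        At H: go right to N.
          N is a leaf — visit N.
        Visit H.
      At W: no right child.
      Visit W.
    At L: go right to A.
      At A: no left child.
      At A: go right to K.
        K is a leaf — visit K.
      Visit A.
    Visit L.
  At E: go right to X.
    At X: go left to V.
      At V: no left child.
      At V: go right to U.
        U is a leaf — visit U.
      Visit V.
    At X: go right to P.
      P is a leaf — visit P.
    Visit X.
  Visit E.
At S: go right to G.
  G is a leaf — visit G.
Visit S.
Full post-order sequence: N, H, W, K, A, L, U, V, P, X, E, G, S.

W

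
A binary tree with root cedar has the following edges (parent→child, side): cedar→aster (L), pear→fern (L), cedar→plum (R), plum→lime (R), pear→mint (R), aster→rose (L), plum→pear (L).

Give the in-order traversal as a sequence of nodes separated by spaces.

rose aster cedar fern pear mint plum lime

In-order visits the left subtree, then the node, then the right subtree.
At cedar: go left to aster.
  At aster: go left to rose.
    rose is a leaf — visit rose.
  Visit aster.
  At aster: no right child.
Visit cedar.
At cedar: go right to plum.
  At plum: go left to pear.
    At pear: go left to fern.
      fern is a leaf — visit fern.
    Visit pear.
    At pear: go right to mint.
      mint is a leaf — visit mint.
  Visit plum.
  At plum: go right to lime.
    lime is a leaf — visit lime.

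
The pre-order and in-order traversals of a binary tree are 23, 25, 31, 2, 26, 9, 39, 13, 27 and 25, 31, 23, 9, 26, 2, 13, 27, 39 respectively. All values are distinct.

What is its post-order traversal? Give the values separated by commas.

The first element of pre-order is the root; it splits in-order into left and right subtrees.
Root 23: left subtree has 2 nodes {25, 31}, right has 6 {9, 26, 2, 13, 27, 39}.
  Root 25: left subtree has 0 nodes { }, right has 1 {31}.
  Root 2: left subtree has 2 nodes {9, 26}, right has 3 {13, 27, 39}.
    Root 26: left subtree has 1 node {9}, right has 0 { }.
    Root 39: left subtree has 2 nodes {13, 27}, right has 0 { }.
      Root 13: left subtree has 0 nodes { }, right has 1 {27}.

31, 25, 9, 26, 27, 13, 39, 2, 23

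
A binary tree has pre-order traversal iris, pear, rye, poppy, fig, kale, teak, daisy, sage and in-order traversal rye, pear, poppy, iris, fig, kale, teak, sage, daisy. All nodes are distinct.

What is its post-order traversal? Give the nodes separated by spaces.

The first element of pre-order is the root; it splits in-order into left and right subtrees.
Root iris: left subtree has 3 nodes {rye, pear, poppy}, right has 5 {fig, kale, teak, sage, daisy}.
  Root pear: left subtree has 1 node {rye}, right has 1 {poppy}.
  Root fig: left subtree has 0 nodes { }, right has 4 {kale, teak, sage, daisy}.
    Root kale: left subtree has 0 nodes { }, right has 3 {teak, sage, daisy}.
      Root teak: left subtree has 0 nodes { }, right has 2 {sage, daisy}.
        Root daisy: left subtree has 1 node {sage}, right has 0 { }.

rye poppy pear sage daisy teak kale fig iris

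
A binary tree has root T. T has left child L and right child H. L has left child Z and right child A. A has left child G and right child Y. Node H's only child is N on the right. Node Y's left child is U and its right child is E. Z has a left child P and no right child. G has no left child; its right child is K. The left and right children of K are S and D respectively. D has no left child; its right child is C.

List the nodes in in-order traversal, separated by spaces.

In-order visits the left subtree, then the node, then the right subtree.
At T: go left to L.
  At L: go left to Z.
    At Z: go left to P.
      P is a leaf — visit P.
    Visit Z.
    At Z: no right child.
  Visit L.
  At L: go right to A.
    At A: go left to G.
      At G: no left child.
      Visit G.
      At G: go right to K.
        At K: go left to S.
          S is a leaf — visit S.
        Visit K.
        At K: go right to D.
          At D: no left child.
          Visit D.
          At D: go right to C.
            C is a leaf — visit C.
    Visit A.
    At A: go right to Y.
      At Y: go left to U.
        U is a leaf — visit U.
      Visit Y.
      At Y: go right to E.
        E is a leaf — visit E.
Visit T.
At T: go right to H.
  At H: no left child.
  Visit H.
  At H: go right to N.
    N is a leaf — visit N.

P Z L G S K D C A U Y E T H N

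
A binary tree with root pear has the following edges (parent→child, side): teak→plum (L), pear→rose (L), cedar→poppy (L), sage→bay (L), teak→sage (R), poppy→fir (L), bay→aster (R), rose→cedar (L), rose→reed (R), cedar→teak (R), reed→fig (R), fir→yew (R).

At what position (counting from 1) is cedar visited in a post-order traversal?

9

Post-order visits the left subtree, then the right subtree, then the node.
At pear: go left to rose.
  At rose: go left to cedar.
    At cedar: go left to poppy.
      At poppy: go left to fir.
        At fir: no left child.
        At fir: go right to yew.
          yew is a leaf — visit yew.
        Visit fir.
      At poppy: no right child.
      Visit poppy.
    At cedar: go right to teak.
      At teak: go left to plum.
        plum is a leaf — visit plum.
      At teak: go right to sage.
        At sage: go left to bay.
          At bay: no left child.
          At bay: go right to aster.
            aster is a leaf — visit aster.
          Visit bay.
        At sage: no right child.
        Visit sage.
      Visit teak.
    Visit cedar.
  At rose: go right to reed.
    At reed: no left child.
    At reed: go right to fig.
      fig is a leaf — visit fig.
    Visit reed.
  Visit rose.
At pear: no right child.
Visit pear.
Full post-order sequence: yew, fir, poppy, plum, aster, bay, sage, teak, cedar, fig, reed, rose, pear.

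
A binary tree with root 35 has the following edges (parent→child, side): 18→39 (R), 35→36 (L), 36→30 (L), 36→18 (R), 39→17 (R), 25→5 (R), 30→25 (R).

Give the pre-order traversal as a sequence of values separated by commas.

35, 36, 30, 25, 5, 18, 39, 17

Pre-order visits the node, then its left subtree, then its right subtree.
Visit 35.
At 35: go left to 36.
  Visit 36.
  At 36: go left to 30.
    Visit 30.
    At 30: no left child.
    At 30: go right to 25.
      Visit 25.
      At 25: no left child.
      At 25: go right to 5.
        5 is a leaf — visit 5.
  At 36: go right to 18.
    Visit 18.
    At 18: no left child.
    At 18: go right to 39.
      Visit 39.
      At 39: no left child.
      At 39: go right to 17.
        17 is a leaf — visit 17.
At 35: no right child.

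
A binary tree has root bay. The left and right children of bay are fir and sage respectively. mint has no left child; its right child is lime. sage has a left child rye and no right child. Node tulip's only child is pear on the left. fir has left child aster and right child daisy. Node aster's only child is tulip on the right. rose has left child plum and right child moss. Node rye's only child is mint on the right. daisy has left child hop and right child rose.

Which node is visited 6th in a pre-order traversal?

daisy

Pre-order visits the node, then its left subtree, then its right subtree.
Visit bay.
At bay: go left to fir.
  Visit fir.
  At fir: go left to aster.
    Visit aster.
    At aster: no left child.
    At aster: go right to tulip.
      Visit tulip.
      At tulip: go left to pear.
        pear is a leaf — visit pear.
      At tulip: no right child.
  At fir: go right to daisy.
    Visit daisy.
    At daisy: go left to hop.
      hop is a leaf — visit hop.
    At daisy: go right to rose.
      Visit rose.
      At rose: go left to plum.
        plum is a leaf — visit plum.
      At rose: go right to moss.
        moss is a leaf — visit moss.
At bay: go right to sage.
  Visit sage.
  At sage: go left to rye.
    Visit rye.
    At rye: no left child.
    At rye: go right to mint.
      Visit mint.
      At mint: no left child.
      At mint: go right to lime.
        lime is a leaf — visit lime.
  At sage: no right child.
Full pre-order sequence: bay, fir, aster, tulip, pear, daisy, hop, rose, plum, moss, sage, rye, mint, lime.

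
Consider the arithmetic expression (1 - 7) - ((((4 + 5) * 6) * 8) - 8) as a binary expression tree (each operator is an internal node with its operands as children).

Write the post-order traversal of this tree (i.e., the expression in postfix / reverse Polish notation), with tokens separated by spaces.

Post-order on an expression tree gives postfix notation: for each operator, emit left operand, right operand, then the operator.

1 7 - 4 5 + 6 * 8 * 8 - -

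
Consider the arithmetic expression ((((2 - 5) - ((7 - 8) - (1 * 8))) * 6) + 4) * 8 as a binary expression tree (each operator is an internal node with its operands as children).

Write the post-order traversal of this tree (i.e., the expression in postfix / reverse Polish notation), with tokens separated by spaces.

2 5 - 7 8 - 1 8 * - - 6 * 4 + 8 *

Post-order on an expression tree gives postfix notation: for each operator, emit left operand, right operand, then the operator.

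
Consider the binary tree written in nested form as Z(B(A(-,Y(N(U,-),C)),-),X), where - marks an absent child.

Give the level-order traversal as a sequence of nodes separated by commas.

Z, B, X, A, Y, N, C, U

Level-order visits nodes level by level from the root, left to right within each level.
Level 0: Z
Level 1: B, X
Level 2: A
Level 3: Y
Level 4: N, C
Level 5: U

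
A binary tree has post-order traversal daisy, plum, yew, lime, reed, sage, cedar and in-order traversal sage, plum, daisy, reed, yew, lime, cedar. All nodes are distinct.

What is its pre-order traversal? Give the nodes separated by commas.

The last element of post-order is the root; it splits in-order into left and right subtrees.
Root cedar: left subtree has 6 nodes {sage, plum, daisy, reed, yew, lime}, right has 0 { }.
  Root sage: left subtree has 0 nodes { }, right has 5 {plum, daisy, reed, yew, lime}.
    Root reed: left subtree has 2 nodes {plum, daisy}, right has 2 {yew, lime}.
      Root plum: left subtree has 0 nodes { }, right has 1 {daisy}.
      Root lime: left subtree has 1 node {yew}, right has 0 { }.

cedar, sage, reed, plum, daisy, lime, yew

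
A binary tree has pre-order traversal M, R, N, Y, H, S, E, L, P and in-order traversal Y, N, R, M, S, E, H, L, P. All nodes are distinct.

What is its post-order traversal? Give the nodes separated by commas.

Y, N, R, E, S, P, L, H, M

The first element of pre-order is the root; it splits in-order into left and right subtrees.
Root M: left subtree has 3 nodes {Y, N, R}, right has 5 {S, E, H, L, P}.
  Root R: left subtree has 2 nodes {Y, N}, right has 0 { }.
    Root N: left subtree has 1 node {Y}, right has 0 { }.
  Root H: left subtree has 2 nodes {S, E}, right has 2 {L, P}.
    Root S: left subtree has 0 nodes { }, right has 1 {E}.
    Root L: left subtree has 0 nodes { }, right has 1 {P}.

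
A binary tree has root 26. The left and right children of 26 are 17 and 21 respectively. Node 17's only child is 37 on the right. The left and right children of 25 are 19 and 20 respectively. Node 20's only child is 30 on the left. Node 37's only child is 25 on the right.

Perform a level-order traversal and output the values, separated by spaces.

26 17 21 37 25 19 20 30

Level-order visits nodes level by level from the root, left to right within each level.
Level 0: 26
Level 1: 17, 21
Level 2: 37
Level 3: 25
Level 4: 19, 20
Level 5: 30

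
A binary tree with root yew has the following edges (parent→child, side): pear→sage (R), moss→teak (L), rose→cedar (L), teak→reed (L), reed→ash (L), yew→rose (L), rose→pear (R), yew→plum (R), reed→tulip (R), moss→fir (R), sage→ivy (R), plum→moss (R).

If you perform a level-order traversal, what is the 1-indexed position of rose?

Level-order visits nodes level by level from the root, left to right within each level.
Level 0: yew
Level 1: rose, plum
Level 2: cedar, pear, moss
Level 3: sage, teak, fir
Level 4: ivy, reed
Level 5: ash, tulip
Full level-order sequence: yew, rose, plum, cedar, pear, moss, sage, teak, fir, ivy, reed, ash, tulip.

2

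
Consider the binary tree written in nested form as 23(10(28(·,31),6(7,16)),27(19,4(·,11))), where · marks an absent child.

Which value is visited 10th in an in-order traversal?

4

In-order visits the left subtree, then the node, then the right subtree.
At 23: go left to 10.
  At 10: go left to 28.
    At 28: no left child.
    Visit 28.
    At 28: go right to 31.
      31 is a leaf — visit 31.
  Visit 10.
  At 10: go right to 6.
    At 6: go left to 7.
      7 is a leaf — visit 7.
    Visit 6.
    At 6: go right to 16.
      16 is a leaf — visit 16.
Visit 23.
At 23: go right to 27.
  At 27: go left to 19.
    19 is a leaf — visit 19.
  Visit 27.
  At 27: go right to 4.
    At 4: no left child.
    Visit 4.
    At 4: go right to 11.
      11 is a leaf — visit 11.
Full in-order sequence: 28, 31, 10, 7, 6, 16, 23, 19, 27, 4, 11.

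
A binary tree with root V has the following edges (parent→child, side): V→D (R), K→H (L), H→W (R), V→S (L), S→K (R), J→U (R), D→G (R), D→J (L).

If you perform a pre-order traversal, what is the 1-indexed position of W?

5

Pre-order visits the node, then its left subtree, then its right subtree.
Visit V.
At V: go left to S.
  Visit S.
  At S: no left child.
  At S: go right to K.
    Visit K.
    At K: go left to H.
      Visit H.
      At H: no left child.
      At H: go right to W.
        W is a leaf — visit W.
    At K: no right child.
At V: go right to D.
  Visit D.
  At D: go left to J.
    Visit J.
    At J: no left child.
    At J: go right to U.
      U is a leaf — visit U.
  At D: go right to G.
    G is a leaf — visit G.
Full pre-order sequence: V, S, K, H, W, D, J, U, G.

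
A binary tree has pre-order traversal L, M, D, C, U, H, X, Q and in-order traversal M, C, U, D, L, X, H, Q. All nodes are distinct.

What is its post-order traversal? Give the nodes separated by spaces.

U C D M X Q H L

The first element of pre-order is the root; it splits in-order into left and right subtrees.
Root L: left subtree has 4 nodes {M, C, U, D}, right has 3 {X, H, Q}.
  Root M: left subtree has 0 nodes { }, right has 3 {C, U, D}.
    Root D: left subtree has 2 nodes {C, U}, right has 0 { }.
      Root C: left subtree has 0 nodes { }, right has 1 {U}.
  Root H: left subtree has 1 node {X}, right has 1 {Q}.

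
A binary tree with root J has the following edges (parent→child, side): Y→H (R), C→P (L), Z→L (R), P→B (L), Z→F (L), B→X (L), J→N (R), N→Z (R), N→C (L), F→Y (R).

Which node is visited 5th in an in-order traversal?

C

In-order visits the left subtree, then the node, then the right subtree.
At J: no left child.
Visit J.
At J: go right to N.
  At N: go left to C.
    At C: go left to P.
      At P: go left to B.
        At B: go left to X.
          X is a leaf — visit X.
        Visit B.
        At B: no right child.
      Visit P.
      At P: no right child.
    Visit C.
    At C: no right child.
  Visit N.
  At N: go right to Z.
    At Z: go left to F.
      At F: no left child.
      Visit F.
      At F: go right to Y.
        At Y: no left child.
        Visit Y.
        At Y: go right to H.
          H is a leaf — visit H.
    Visit Z.
    At Z: go right to L.
      L is a leaf — visit L.
Full in-order sequence: J, X, B, P, C, N, F, Y, H, Z, L.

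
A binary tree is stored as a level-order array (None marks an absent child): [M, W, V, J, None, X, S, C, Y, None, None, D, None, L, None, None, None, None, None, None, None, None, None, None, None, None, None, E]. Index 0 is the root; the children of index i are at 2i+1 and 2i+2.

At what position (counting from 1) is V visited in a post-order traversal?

Post-order visits the left subtree, then the right subtree, then the node.
At M: go left to W.
  At W: go left to J.
    At J: go left to C.
      C is a leaf — visit C.
    At J: go right to Y.
      Y is a leaf — visit Y.
    Visit J.
  At W: no right child.
  Visit W.
At M: go right to V.
  At V: go left to X.
    At X: go left to D.
      D is a leaf — visit D.
    At X: no right child.
    Visit X.
  At V: go right to S.
    At S: go left to L.
      At L: go left to E.
        E is a leaf — visit E.
      At L: no right child.
      Visit L.
    At S: no right child.
    Visit S.
  Visit V.
Visit M.
Full post-order sequence: C, Y, J, W, D, X, E, L, S, V, M.

10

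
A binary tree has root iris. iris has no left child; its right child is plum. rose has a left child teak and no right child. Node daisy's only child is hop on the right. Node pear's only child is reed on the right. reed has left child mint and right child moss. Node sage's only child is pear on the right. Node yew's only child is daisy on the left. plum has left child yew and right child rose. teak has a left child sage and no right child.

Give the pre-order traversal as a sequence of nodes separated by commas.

iris, plum, yew, daisy, hop, rose, teak, sage, pear, reed, mint, moss

Pre-order visits the node, then its left subtree, then its right subtree.
Visit iris.
At iris: no left child.
At iris: go right to plum.
  Visit plum.
  At plum: go left to yew.
    Visit yew.
    At yew: go left to daisy.
      Visit daisy.
      At daisy: no left child.
      At daisy: go right to hop.
        hop is a leaf — visit hop.
    At yew: no right child.
  At plum: go right to rose.
    Visit rose.
    At rose: go left to teak.
      Visit teak.
      At teak: go left to sage.
        Visit sage.
        At sage: no left child.
        At sage: go right to pear.
          Visit pear.
          At pear: no left child.
          At pear: go right to reed.
            Visit reed.
            At reed: go left to mint.
              mint is a leaf — visit mint.
            At reed: go right to moss.
              moss is a leaf — visit moss.
      At teak: no right child.
    At rose: no right child.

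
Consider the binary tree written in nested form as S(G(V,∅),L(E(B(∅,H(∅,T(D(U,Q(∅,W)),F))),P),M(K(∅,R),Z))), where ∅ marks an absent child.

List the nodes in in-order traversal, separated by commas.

In-order visits the left subtree, then the node, then the right subtree.
At S: go left to G.
  At G: go left to V.
    V is a leaf — visit V.
  Visit G.
  At G: no right child.
Visit S.
At S: go right to L.
  At L: go left to E.
    At E: go left to B.
      At B: no left child.
      Visit B.
      At B: go right to H.
        At H: no left child.
        Visit H.
        At H: go right to T.
          At T: go left to D.
            At D: go left to U.
              U is a leaf — visit U.
            Visit D.
            At D: go right to Q.
              At Q: no left child.
              Visit Q.
              At Q: go right to W.
                W is a leaf — visit W.
          Visit T.
          At T: go right to F.
            F is a leaf — visit F.
    Visit E.
    At E: go right to P.
      P is a leaf — visit P.
  Visit L.
  At L: go right to M.
    At M: go left to K.
      At K: no left child.
      Visit K.
      At K: go right to R.
        R is a leaf — visit R.
    Visit M.
    At M: go right to Z.
      Z is a leaf — visit Z.

V, G, S, B, H, U, D, Q, W, T, F, E, P, L, K, R, M, Z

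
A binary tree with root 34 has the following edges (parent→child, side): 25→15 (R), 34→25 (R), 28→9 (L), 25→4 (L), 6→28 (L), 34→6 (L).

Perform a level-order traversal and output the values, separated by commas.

34, 6, 25, 28, 4, 15, 9

Level-order visits nodes level by level from the root, left to right within each level.
Level 0: 34
Level 1: 6, 25
Level 2: 28, 4, 15
Level 3: 9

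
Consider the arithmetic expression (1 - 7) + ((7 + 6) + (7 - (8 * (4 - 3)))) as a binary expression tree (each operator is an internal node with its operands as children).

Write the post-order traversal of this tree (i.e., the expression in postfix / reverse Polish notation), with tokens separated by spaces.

Post-order on an expression tree gives postfix notation: for each operator, emit left operand, right operand, then the operator.

1 7 - 7 6 + 7 8 4 3 - * - + +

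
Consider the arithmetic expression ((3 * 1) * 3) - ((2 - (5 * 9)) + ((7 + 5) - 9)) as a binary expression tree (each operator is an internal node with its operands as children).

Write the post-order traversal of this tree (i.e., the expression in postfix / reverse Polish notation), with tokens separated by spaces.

Post-order on an expression tree gives postfix notation: for each operator, emit left operand, right operand, then the operator.

3 1 * 3 * 2 5 9 * - 7 5 + 9 - + -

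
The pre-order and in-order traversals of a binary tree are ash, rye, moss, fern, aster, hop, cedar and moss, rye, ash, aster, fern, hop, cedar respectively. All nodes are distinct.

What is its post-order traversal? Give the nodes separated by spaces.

The first element of pre-order is the root; it splits in-order into left and right subtrees.
Root ash: left subtree has 2 nodes {moss, rye}, right has 4 {aster, fern, hop, cedar}.
  Root rye: left subtree has 1 node {moss}, right has 0 { }.
  Root fern: left subtree has 1 node {aster}, right has 2 {hop, cedar}.
    Root hop: left subtree has 0 nodes { }, right has 1 {cedar}.

moss rye aster cedar hop fern ash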